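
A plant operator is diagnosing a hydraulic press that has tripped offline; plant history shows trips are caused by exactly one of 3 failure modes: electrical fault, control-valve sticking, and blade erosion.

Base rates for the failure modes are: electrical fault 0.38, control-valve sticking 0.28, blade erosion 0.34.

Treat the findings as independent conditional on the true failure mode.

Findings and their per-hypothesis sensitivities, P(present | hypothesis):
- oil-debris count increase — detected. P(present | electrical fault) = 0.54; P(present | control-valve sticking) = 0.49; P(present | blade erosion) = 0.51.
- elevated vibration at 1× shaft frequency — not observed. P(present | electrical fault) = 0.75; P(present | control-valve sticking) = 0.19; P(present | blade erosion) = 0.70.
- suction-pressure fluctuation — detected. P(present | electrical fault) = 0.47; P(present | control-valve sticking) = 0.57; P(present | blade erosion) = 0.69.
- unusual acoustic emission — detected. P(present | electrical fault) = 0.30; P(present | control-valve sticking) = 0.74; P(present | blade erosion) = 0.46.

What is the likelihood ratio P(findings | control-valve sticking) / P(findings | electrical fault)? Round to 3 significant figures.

8.79

Take the product of per-finding likelihoods under each hypothesis (using 1 − P(present | H) for each absent finding), then divide.
  control-valve sticking: 0.49 × (1 − 0.19) × 0.57 × 0.74 = 0.16741
  electrical fault: 0.54 × (1 − 0.75) × 0.47 × 0.30 = 0.019035
Bayes factor = 0.16741 / 0.019035 ≈ 8.79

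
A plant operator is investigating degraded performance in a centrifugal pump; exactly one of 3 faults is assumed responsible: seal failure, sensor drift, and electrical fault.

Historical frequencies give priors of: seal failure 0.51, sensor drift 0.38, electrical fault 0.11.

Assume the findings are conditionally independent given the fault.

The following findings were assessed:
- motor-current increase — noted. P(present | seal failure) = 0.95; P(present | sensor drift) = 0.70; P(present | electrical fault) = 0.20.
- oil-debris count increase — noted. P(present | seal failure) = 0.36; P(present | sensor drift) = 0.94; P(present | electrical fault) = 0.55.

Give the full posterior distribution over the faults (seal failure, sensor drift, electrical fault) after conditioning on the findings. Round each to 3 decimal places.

0.400, 0.573, 0.028

Multiply each prior by the joint likelihood of the evidence pattern:
  seal failure: 0.51 × 0.95 × 0.36 = 0.17442
  sensor drift: 0.38 × 0.70 × 0.94 = 0.25004
  electrical fault: 0.11 × 0.20 × 0.55 = 0.0121
Normalizing constant Z = 0.17442 + 0.25004 + 0.0121 = 0.43656.
P(seal failure | evidence) = 0.17442 / 0.43656 ≈ 0.400
P(sensor drift | evidence) = 0.25004 / 0.43656 ≈ 0.573
P(electrical fault | evidence) = 0.0121 / 0.43656 ≈ 0.028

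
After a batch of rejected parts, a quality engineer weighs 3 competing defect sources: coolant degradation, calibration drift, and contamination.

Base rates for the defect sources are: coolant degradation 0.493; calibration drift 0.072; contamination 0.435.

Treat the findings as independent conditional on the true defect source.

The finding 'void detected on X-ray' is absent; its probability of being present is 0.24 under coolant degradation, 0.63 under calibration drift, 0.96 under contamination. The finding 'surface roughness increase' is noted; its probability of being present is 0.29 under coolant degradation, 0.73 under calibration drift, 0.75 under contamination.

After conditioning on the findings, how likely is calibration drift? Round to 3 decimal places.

By Bayes' rule with conditional independence, the unnormalized weight for each hypothesis is prior × ∏ likelihoods (using 1 − P(present | H) for each absent finding):
  coolant degradation: 0.493 × (1 − 0.24) × 0.29 = 0.10866
  calibration drift: 0.072 × (1 − 0.63) × 0.73 = 0.019447
  contamination: 0.435 × (1 − 0.96) × 0.75 = 0.01305
Normalizing constant Z = 0.10866 + 0.019447 + 0.01305 = 0.14115.
P(calibration drift | evidence) = 0.019447 / 0.14115 ≈ 0.138.

0.138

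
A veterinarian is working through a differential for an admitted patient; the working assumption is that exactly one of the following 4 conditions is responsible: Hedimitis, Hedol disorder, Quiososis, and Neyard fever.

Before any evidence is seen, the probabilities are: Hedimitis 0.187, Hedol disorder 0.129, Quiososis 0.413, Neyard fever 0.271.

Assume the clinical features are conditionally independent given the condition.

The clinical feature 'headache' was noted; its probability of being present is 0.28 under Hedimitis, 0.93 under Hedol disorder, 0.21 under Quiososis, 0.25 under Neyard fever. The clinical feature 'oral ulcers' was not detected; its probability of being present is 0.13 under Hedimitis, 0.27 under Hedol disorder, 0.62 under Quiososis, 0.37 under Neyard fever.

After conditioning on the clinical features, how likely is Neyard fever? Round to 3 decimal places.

By Bayes' rule with conditional independence, the unnormalized weight for each hypothesis is prior × ∏ likelihoods (using 1 − P(present | H) for each absent clinical feature):
  Hedimitis: 0.187 × 0.28 × (1 − 0.13) = 0.045553
  Hedol disorder: 0.129 × 0.93 × (1 − 0.27) = 0.087578
  Quiososis: 0.413 × 0.21 × (1 − 0.62) = 0.032957
  Neyard fever: 0.271 × 0.25 × (1 − 0.37) = 0.042683
Normalizing constant Z = 0.045553 + 0.087578 + 0.032957 + 0.042683 = 0.20877.
P(Neyard fever | evidence) = 0.042683 / 0.20877 ≈ 0.204.

0.204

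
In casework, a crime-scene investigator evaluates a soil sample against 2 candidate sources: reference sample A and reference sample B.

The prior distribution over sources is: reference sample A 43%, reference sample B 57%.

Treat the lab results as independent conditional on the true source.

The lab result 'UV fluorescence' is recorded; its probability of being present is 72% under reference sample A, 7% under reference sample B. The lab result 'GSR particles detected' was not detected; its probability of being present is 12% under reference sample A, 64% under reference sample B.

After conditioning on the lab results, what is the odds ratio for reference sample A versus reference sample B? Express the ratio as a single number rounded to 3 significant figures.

Posterior odds equal prior odds times the likelihood ratio; only the two competing hypotheses matter (using 1 − P(present | H) for each absent lab result).
  reference sample A: 0.43 × 0.72 × (1 − 0.12) = 0.27245
  reference sample B: 0.57 × 0.07 × (1 − 0.64) = 0.014364
Posterior odds = 0.27245 / 0.014364 ≈ 19.0.

19.0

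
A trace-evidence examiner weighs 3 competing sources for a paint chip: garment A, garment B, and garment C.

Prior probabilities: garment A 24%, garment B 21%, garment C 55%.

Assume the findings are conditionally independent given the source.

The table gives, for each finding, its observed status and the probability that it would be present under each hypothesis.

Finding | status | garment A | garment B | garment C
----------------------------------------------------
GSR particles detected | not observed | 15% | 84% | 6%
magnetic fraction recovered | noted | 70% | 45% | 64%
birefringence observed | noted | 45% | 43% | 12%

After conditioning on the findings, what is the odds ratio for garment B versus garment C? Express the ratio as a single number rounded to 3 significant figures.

Unnormalized posterior weight (prior times the finding likelihoods) for each of the two hypotheses (using 1 − P(present | H) for each absent finding):
  garment B: 0.21 × (1 − 0.84) × 0.45 × 0.43 = 0.0065016
  garment C: 0.55 × (1 − 0.06) × 0.64 × 0.12 = 0.039706
Odds(garment B : garment C) = 0.0065016 / 0.039706 ≈ 0.164.

0.164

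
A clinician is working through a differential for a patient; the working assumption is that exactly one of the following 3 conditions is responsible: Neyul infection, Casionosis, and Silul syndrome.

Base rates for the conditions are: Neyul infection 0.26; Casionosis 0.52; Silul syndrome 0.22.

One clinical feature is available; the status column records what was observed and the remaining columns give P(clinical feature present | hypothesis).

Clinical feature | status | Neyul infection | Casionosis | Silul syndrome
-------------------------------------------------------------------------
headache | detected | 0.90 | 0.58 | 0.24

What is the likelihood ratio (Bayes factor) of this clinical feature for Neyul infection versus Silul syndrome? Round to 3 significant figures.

3.75

Likelihood of this clinical feature under each hypothesis:
  Neyul infection: 0.9
  Silul syndrome: 0.24
Bayes factor = 0.9 / 0.24 ≈ 3.75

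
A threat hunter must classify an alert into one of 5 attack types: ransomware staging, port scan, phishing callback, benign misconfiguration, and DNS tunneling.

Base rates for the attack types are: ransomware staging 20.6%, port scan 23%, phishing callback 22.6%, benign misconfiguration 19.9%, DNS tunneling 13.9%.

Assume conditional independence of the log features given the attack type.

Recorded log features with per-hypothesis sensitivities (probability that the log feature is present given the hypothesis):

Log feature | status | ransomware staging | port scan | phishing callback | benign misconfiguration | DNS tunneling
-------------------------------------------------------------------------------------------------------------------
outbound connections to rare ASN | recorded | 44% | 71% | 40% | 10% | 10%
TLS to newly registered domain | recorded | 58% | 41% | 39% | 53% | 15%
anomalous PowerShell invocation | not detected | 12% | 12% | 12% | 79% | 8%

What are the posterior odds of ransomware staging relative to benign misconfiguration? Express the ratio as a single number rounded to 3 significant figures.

20.9

The normalizing constant cancels in an odds ratio, so compute prior × likelihood for the two hypotheses only (using 1 − P(present | H) for each absent log feature):
  ransomware staging: 0.206 × 0.44 × 0.58 × (1 − 0.12) = 0.046263
  benign misconfiguration: 0.199 × 0.10 × 0.53 × (1 − 0.79) = 0.0022149
Posterior odds = 0.046263 / 0.0022149 ≈ 20.9.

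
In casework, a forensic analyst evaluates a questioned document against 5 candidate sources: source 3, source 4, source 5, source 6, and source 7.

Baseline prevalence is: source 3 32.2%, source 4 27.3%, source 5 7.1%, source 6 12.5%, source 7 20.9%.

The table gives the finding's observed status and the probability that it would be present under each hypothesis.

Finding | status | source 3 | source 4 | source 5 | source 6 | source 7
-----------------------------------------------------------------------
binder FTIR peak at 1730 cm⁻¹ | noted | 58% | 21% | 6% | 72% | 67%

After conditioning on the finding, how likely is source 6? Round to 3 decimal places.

0.188

Multiply each prior by the likelihood of the finding:
  source 3: 0.322 × 0.58 = 0.18676
  source 4: 0.273 × 0.21 = 0.05733
  source 5: 0.071 × 0.06 = 0.00426
  source 6: 0.125 × 0.72 = 0.09
  source 7: 0.209 × 0.67 = 0.14003
Normalizing constant Z = 0.18676 + 0.05733 + 0.00426 + 0.09 + 0.14003 = 0.47838.
P(source 6 | evidence) = 0.09 / 0.47838 ≈ 0.188.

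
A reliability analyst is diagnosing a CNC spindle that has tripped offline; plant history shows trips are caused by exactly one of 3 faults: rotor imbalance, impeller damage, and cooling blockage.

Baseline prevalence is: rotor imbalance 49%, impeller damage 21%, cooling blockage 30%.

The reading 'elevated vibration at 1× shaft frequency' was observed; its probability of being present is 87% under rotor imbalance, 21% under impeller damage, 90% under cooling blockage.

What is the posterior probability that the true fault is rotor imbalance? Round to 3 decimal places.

0.576

Multiply each prior by the likelihood of the reading:
  rotor imbalance: 0.49 × 0.87 = 0.4263
  impeller damage: 0.21 × 0.21 = 0.0441
  cooling blockage: 0.30 × 0.90 = 0.27
Marginal likelihood of the evidence = 0.7404.
P(rotor imbalance | evidence) = 0.4263 / 0.7404 ≈ 0.576.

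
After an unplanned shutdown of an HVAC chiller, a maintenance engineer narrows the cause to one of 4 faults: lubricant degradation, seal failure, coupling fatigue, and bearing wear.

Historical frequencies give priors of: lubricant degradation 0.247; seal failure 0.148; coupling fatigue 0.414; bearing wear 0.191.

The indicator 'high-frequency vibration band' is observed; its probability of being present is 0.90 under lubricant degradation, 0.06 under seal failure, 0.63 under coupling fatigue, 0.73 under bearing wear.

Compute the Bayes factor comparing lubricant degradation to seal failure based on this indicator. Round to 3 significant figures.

Likelihood of this indicator under each hypothesis:
  lubricant degradation: 0.9
  seal failure: 0.06
Bayes factor = 0.9 / 0.06 ≈ 15.0

15.0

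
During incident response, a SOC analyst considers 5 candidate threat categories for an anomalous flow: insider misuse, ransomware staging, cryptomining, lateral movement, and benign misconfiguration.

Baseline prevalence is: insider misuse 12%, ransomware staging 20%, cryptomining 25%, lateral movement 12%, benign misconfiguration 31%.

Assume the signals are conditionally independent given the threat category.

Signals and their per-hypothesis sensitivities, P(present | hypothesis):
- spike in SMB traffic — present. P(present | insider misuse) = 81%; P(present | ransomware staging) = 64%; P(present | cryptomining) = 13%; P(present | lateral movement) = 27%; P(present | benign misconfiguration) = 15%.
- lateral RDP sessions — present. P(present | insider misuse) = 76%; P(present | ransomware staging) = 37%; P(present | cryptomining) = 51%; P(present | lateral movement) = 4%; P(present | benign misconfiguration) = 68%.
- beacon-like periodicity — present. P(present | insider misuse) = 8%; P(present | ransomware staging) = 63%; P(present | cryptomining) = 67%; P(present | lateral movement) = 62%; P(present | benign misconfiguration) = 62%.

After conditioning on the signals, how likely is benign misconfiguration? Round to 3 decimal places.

0.291

Multiply each prior by the joint likelihood of the signal pattern:
  insider misuse: 0.12 × 0.81 × 0.76 × 0.08 = 0.0059098
  ransomware staging: 0.20 × 0.64 × 0.37 × 0.63 = 0.029837
  cryptomining: 0.25 × 0.13 × 0.51 × 0.67 = 0.011105
  lateral movement: 0.12 × 0.27 × 0.04 × 0.62 = 0.00080352
  benign misconfiguration: 0.31 × 0.15 × 0.68 × 0.62 = 0.019604
Marginal likelihood of the evidence = 0.06726.
P(benign misconfiguration | evidence) = 0.019604 / 0.06726 ≈ 0.291.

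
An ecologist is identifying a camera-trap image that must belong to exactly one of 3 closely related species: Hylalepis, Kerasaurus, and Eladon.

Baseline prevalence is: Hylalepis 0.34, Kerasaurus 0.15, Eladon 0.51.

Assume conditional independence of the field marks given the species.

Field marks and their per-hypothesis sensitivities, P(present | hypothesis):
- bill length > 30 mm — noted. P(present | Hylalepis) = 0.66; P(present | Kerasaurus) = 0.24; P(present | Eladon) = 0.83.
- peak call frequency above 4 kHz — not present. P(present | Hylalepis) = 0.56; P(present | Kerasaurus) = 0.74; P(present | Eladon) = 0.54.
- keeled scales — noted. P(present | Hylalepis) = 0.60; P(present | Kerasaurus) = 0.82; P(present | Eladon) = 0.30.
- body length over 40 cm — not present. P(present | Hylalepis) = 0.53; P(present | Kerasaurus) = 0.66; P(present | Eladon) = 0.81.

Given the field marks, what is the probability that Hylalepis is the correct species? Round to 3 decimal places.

For each hypothesis, the unnormalized posterior weight is prior × product of the field mark likelihoods (using 1 − P(present | H) for each absent field mark):
  Hylalepis: 0.34 × 0.66 × (1 − 0.56) × 0.60 × (1 − 0.53) = 0.027844
  Kerasaurus: 0.15 × 0.24 × (1 − 0.74) × 0.82 × (1 − 0.66) = 0.0026096
  Eladon: 0.51 × 0.83 × (1 − 0.54) × 0.30 × (1 − 0.81) = 0.011099
Normalizing constant Z = 0.027844 + 0.0026096 + 0.011099 = 0.041552.
P(Hylalepis | evidence) = 0.027844 / 0.041552 ≈ 0.670.

0.670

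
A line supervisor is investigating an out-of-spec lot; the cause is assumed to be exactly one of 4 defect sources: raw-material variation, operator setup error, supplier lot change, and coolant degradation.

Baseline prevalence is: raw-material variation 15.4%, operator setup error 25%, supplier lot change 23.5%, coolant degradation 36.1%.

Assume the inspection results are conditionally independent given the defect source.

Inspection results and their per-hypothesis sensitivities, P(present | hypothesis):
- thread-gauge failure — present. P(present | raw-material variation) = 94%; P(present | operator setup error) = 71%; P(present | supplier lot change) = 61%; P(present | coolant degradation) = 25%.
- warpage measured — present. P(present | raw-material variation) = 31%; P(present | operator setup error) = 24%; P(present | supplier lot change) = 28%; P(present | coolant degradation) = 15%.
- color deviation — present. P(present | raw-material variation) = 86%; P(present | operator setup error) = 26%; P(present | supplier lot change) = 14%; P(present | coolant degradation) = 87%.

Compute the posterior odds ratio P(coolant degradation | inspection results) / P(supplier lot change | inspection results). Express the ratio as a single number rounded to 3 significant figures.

Unnormalized posterior weight (prior times the inspection result likelihoods) for each of the two hypotheses:
  coolant degradation: 0.361 × 0.25 × 0.15 × 0.87 = 0.011778
  supplier lot change: 0.235 × 0.61 × 0.28 × 0.14 = 0.0056193
Odds(coolant degradation : supplier lot change) = 0.011778 / 0.0056193 ≈ 2.10.

2.10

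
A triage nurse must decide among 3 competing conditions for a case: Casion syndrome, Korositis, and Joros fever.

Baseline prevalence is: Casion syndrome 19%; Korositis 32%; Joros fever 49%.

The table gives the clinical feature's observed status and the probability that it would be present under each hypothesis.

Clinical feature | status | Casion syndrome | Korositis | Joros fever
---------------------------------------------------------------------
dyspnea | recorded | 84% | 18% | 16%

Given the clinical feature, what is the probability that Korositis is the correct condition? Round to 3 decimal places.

0.195

By Bayes' rule, the unnormalized weight for each hypothesis is prior × likelihood:
  Casion syndrome: 0.19 × 0.84 = 0.1596
  Korositis: 0.32 × 0.18 = 0.0576
  Joros fever: 0.49 × 0.16 = 0.0784
Marginal likelihood of the evidence = 0.2956.
P(Korositis | evidence) = 0.0576 / 0.2956 ≈ 0.195.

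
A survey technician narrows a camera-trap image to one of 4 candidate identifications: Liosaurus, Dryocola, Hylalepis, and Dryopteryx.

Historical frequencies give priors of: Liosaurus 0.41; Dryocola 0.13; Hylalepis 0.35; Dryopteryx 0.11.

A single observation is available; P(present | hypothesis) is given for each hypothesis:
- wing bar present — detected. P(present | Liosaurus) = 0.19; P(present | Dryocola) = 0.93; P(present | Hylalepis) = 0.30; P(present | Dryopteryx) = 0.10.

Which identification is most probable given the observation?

By Bayes' rule, the unnormalized weight for each hypothesis is prior × likelihood:
  Liosaurus: 0.41 × 0.19 = 0.0779
  Dryocola: 0.13 × 0.93 = 0.1209
  Hylalepis: 0.35 × 0.30 = 0.105
  Dryopteryx: 0.11 × 0.10 = 0.011
Marginal likelihood of the evidence = 0.3148.
P(Liosaurus | evidence) ≈ 0.0779 / 0.3148 ≈ 0.247
P(Dryocola | evidence) ≈ 0.1209 / 0.3148 ≈ 0.384
P(Hylalepis | evidence) ≈ 0.105 / 0.3148 ≈ 0.334
P(Dryopteryx | evidence) ≈ 0.011 / 0.3148 ≈ 0.035
The largest is 0.384, so Dryocola is most probable.

Dryocola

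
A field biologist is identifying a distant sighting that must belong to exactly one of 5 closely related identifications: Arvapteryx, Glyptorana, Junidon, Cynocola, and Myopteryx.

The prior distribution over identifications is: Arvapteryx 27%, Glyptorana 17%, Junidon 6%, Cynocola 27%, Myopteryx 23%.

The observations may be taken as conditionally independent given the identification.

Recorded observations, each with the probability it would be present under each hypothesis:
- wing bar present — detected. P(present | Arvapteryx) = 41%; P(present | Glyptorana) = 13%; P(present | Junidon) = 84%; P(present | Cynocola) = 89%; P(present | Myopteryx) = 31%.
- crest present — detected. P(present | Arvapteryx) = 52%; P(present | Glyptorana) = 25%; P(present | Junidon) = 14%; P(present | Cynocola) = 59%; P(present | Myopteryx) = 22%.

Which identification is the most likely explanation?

Cynocola

For each hypothesis, the unnormalized posterior weight is prior × product of the observation likelihoods:
  Arvapteryx: 0.27 × 0.41 × 0.52 = 0.057564
  Glyptorana: 0.17 × 0.13 × 0.25 = 0.005525
  Junidon: 0.06 × 0.84 × 0.14 = 0.007056
  Cynocola: 0.27 × 0.89 × 0.59 = 0.14178
  Myopteryx: 0.23 × 0.31 × 0.22 = 0.015686
Marginal likelihood of the evidence = 0.22761.
P(Arvapteryx | evidence) ≈ 0.057564 / 0.22761 ≈ 0.253
P(Glyptorana | evidence) ≈ 0.005525 / 0.22761 ≈ 0.024
P(Junidon | evidence) ≈ 0.007056 / 0.22761 ≈ 0.031
P(Cynocola | evidence) ≈ 0.14178 / 0.22761 ≈ 0.623
P(Myopteryx | evidence) ≈ 0.015686 / 0.22761 ≈ 0.069
The largest is 0.623, so Cynocola is most probable.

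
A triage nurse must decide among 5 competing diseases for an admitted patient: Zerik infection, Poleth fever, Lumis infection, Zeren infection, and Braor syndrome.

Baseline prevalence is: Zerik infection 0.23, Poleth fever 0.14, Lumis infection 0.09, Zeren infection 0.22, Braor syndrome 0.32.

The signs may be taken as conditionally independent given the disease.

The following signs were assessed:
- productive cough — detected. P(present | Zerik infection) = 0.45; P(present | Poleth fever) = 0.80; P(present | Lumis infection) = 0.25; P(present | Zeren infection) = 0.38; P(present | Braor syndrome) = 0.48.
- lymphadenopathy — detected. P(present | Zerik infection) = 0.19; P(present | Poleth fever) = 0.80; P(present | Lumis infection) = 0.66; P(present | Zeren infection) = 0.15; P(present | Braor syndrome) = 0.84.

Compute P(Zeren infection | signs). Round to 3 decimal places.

For each hypothesis, the unnormalized posterior weight is prior × product of the sign likelihoods:
  Zerik infection: 0.23 × 0.45 × 0.19 = 0.019665
  Poleth fever: 0.14 × 0.80 × 0.80 = 0.0896
  Lumis infection: 0.09 × 0.25 × 0.66 = 0.01485
  Zeren infection: 0.22 × 0.38 × 0.15 = 0.01254
  Braor syndrome: 0.32 × 0.48 × 0.84 = 0.12902
Marginal likelihood of the evidence = 0.26568.
P(Zeren infection | evidence) = 0.01254 / 0.26568 ≈ 0.047.

0.047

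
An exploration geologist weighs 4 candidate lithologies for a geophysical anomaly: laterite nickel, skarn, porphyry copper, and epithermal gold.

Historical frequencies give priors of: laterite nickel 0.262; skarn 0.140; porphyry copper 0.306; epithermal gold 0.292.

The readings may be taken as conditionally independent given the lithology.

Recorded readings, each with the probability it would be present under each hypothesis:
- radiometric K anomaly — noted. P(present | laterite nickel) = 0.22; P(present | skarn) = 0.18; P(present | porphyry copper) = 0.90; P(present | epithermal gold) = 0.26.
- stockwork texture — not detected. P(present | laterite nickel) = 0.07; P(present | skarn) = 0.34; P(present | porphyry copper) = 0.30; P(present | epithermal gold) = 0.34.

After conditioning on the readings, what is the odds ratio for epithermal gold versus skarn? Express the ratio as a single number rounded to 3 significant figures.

3.01

The normalizing constant cancels in an odds ratio, so compute prior × likelihood for the two hypotheses only (using 1 − P(present | H) for each absent reading):
  epithermal gold: 0.292 × 0.26 × (1 − 0.34) = 0.050107
  skarn: 0.140 × 0.18 × (1 − 0.34) = 0.016632
Posterior odds = 0.050107 / 0.016632 ≈ 3.01.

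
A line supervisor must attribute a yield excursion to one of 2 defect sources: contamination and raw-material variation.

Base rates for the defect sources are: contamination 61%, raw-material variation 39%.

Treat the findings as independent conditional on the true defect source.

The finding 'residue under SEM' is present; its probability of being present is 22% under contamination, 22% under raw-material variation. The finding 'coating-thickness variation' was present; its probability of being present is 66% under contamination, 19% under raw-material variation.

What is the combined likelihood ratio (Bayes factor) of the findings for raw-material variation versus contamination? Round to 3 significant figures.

The Bayes factor is the ratio of the joint likelihoods of the evidence pattern under the two hypotheses.
  raw-material variation: 0.22 × 0.19 = 0.0418
  contamination: 0.22 × 0.66 = 0.1452
Bayes factor = 0.0418 / 0.1452 ≈ 0.288

0.288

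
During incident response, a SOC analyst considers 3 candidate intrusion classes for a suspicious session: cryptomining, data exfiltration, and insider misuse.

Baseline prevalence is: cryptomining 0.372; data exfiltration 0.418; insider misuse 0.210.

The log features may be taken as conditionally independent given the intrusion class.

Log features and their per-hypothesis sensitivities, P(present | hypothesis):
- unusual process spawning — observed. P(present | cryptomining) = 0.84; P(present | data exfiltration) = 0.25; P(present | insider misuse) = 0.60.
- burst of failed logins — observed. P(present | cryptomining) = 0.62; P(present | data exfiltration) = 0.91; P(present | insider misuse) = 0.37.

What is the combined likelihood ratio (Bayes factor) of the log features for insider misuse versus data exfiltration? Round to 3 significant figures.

0.976

Joint likelihood of the log feature pattern under each hypothesis:
  insider misuse: 0.60 × 0.37 = 0.222
  data exfiltration: 0.25 × 0.91 = 0.2275
Bayes factor = 0.222 / 0.2275 ≈ 0.976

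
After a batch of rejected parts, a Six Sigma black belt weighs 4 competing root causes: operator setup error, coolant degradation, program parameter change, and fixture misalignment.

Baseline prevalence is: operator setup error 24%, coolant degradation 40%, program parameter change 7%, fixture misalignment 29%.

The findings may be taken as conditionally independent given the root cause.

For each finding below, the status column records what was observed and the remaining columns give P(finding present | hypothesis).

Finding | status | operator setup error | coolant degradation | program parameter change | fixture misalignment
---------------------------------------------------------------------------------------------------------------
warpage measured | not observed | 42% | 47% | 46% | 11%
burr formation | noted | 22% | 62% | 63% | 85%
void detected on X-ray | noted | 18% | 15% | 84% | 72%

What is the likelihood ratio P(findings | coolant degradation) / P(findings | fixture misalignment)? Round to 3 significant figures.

The Bayes factor is the ratio of the joint likelihoods of the evidence pattern under the two hypotheses (using 1 − P(present | H) for each absent finding).
  coolant degradation: (1 − 0.47) × 0.62 × 0.15 = 0.04929
  fixture misalignment: (1 − 0.11) × 0.85 × 0.72 = 0.54468
Bayes factor = 0.04929 / 0.54468 ≈ 0.0905

0.0905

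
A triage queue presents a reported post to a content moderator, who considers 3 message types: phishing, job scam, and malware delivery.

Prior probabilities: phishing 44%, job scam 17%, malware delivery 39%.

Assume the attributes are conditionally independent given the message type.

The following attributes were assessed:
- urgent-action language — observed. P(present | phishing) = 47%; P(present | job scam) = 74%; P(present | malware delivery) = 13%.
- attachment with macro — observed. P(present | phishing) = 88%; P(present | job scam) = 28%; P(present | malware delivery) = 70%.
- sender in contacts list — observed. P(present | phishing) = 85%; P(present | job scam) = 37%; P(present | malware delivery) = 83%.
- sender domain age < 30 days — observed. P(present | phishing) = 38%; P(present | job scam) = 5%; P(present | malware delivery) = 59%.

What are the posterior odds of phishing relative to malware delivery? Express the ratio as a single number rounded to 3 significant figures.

3.38

The normalizing constant cancels in an odds ratio, so compute prior × likelihood for the two hypotheses only:
  phishing: 0.44 × 0.47 × 0.88 × 0.85 × 0.38 = 0.058781
  malware delivery: 0.39 × 0.13 × 0.70 × 0.83 × 0.59 = 0.017379
Odds(phishing : malware delivery) = 0.058781 / 0.017379 ≈ 3.38.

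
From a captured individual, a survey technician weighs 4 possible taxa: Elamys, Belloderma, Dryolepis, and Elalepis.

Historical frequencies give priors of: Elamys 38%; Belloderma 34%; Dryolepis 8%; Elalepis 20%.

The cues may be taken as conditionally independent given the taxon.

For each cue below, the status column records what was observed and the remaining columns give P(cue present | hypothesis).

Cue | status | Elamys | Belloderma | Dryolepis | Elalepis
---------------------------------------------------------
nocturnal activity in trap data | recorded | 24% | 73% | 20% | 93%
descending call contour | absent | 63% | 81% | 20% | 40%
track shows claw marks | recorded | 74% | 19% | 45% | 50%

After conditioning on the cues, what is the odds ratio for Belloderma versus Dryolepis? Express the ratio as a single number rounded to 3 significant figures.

1.56

The normalizing constant cancels in an odds ratio, so compute prior × likelihood for the two hypotheses only (using 1 − P(present | H) for each absent cue):
  Belloderma: 0.34 × 0.73 × (1 − 0.81) × 0.19 = 0.00896
  Dryolepis: 0.08 × 0.20 × (1 − 0.20) × 0.45 = 0.00576
Posterior odds = 0.00896 / 0.00576 ≈ 1.56.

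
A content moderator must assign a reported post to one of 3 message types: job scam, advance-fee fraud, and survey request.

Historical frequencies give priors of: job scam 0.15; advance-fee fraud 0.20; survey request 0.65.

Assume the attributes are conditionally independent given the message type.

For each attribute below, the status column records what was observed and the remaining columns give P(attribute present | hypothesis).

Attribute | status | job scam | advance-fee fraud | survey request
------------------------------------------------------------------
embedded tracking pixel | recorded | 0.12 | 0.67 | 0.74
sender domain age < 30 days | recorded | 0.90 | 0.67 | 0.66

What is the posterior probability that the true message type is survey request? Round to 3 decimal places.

0.750

By Bayes' rule with conditional independence, the unnormalized weight for each hypothesis is prior × ∏ likelihoods:
  job scam: 0.15 × 0.12 × 0.90 = 0.0162
  advance-fee fraud: 0.20 × 0.67 × 0.67 = 0.08978
  survey request: 0.65 × 0.74 × 0.66 = 0.31746
The unnormalized weights sum to 0.42344.
P(survey request | evidence) = 0.31746 / 0.42344 ≈ 0.750.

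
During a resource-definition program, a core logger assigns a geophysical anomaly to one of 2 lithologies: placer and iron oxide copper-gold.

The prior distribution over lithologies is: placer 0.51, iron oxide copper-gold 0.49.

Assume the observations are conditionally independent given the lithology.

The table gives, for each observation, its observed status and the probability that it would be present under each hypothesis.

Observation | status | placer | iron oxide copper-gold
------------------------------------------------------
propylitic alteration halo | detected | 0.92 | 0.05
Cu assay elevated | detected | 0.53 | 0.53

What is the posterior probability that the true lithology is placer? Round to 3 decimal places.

Multiply each prior by the joint likelihood of the evidence pattern:
  placer: 0.51 × 0.92 × 0.53 = 0.24868
  iron oxide copper-gold: 0.49 × 0.05 × 0.53 = 0.012985
The unnormalized weights sum to 0.26166.
P(placer | evidence) = 0.24868 / 0.26166 ≈ 0.950.

0.950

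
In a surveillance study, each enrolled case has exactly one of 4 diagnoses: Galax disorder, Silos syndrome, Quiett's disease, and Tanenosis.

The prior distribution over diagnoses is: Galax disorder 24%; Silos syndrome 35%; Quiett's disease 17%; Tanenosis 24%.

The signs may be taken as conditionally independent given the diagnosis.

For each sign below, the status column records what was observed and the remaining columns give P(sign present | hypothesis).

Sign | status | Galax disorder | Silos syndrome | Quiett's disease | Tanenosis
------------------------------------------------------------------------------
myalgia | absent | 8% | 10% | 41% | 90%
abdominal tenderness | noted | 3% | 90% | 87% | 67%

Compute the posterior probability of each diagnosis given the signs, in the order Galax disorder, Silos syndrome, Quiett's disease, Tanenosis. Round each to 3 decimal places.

For each hypothesis, the unnormalized posterior weight is prior × product of the sign likelihoods (using 1 − P(present | H) for each absent sign):
  Galax disorder: 0.24 × (1 − 0.08) × 0.03 = 0.006624
  Silos syndrome: 0.35 × (1 − 0.10) × 0.90 = 0.2835
  Quiett's disease: 0.17 × (1 − 0.41) × 0.87 = 0.087261
  Tanenosis: 0.24 × (1 − 0.90) × 0.67 = 0.01608
The unnormalized weights sum to 0.39347.
P(Galax disorder | evidence) = 0.006624 / 0.39347 ≈ 0.017
P(Silos syndrome | evidence) = 0.2835 / 0.39347 ≈ 0.721
P(Quiett's disease | evidence) = 0.087261 / 0.39347 ≈ 0.222
P(Tanenosis | evidence) = 0.01608 / 0.39347 ≈ 0.041

0.017, 0.721, 0.222, 0.041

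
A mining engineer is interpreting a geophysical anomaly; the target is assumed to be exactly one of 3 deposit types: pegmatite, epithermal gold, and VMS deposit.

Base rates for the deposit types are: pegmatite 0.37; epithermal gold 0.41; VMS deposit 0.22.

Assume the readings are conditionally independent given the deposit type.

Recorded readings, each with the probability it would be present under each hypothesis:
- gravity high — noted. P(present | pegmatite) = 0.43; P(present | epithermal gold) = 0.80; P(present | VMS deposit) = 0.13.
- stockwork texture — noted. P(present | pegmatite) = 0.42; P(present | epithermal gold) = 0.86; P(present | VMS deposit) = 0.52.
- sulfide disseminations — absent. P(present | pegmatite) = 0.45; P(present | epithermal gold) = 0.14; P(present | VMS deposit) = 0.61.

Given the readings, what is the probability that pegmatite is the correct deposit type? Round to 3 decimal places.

0.129

By Bayes' rule with conditional independence, the unnormalized weight for each hypothesis is prior × ∏ likelihoods (using 1 − P(present | H) for each absent reading):
  pegmatite: 0.37 × 0.43 × 0.42 × (1 − 0.45) = 0.036752
  epithermal gold: 0.41 × 0.80 × 0.86 × (1 − 0.14) = 0.24259
  VMS deposit: 0.22 × 0.13 × 0.52 × (1 − 0.61) = 0.0058001
Marginal likelihood of the evidence = 0.28514.
P(pegmatite | evidence) = 0.036752 / 0.28514 ≈ 0.129.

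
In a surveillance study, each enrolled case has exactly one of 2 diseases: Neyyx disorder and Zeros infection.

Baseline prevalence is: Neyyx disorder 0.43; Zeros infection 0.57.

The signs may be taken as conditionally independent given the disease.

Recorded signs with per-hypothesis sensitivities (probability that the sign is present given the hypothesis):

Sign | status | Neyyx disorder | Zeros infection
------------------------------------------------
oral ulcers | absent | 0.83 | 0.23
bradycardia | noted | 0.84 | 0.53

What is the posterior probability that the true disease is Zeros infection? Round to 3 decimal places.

0.791

For each hypothesis, the unnormalized posterior weight is prior × product of the sign likelihoods (using 1 − P(present | H) for each absent sign):
  Neyyx disorder: 0.43 × (1 − 0.83) × 0.84 = 0.061404
  Zeros infection: 0.57 × (1 − 0.23) × 0.53 = 0.23262
The unnormalized weights sum to 0.29402.
P(Zeros infection | evidence) = 0.23262 / 0.29402 ≈ 0.791.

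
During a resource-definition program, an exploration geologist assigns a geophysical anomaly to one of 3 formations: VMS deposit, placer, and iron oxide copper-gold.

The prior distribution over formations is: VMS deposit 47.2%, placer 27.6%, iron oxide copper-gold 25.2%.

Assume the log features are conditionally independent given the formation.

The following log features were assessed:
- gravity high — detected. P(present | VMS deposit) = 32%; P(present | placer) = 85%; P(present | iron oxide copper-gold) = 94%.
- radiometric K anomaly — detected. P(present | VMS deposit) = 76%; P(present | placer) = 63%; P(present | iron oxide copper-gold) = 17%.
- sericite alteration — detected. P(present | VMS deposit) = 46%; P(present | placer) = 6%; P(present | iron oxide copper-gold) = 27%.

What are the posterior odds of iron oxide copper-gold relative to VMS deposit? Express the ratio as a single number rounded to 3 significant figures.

0.206

Unnormalized posterior weight (prior times the log feature likelihoods) for each of the two hypotheses:
  iron oxide copper-gold: 0.252 × 0.94 × 0.17 × 0.27 = 0.010873
  VMS deposit: 0.472 × 0.32 × 0.76 × 0.46 = 0.052804
Posterior odds = 0.010873 / 0.052804 ≈ 0.206.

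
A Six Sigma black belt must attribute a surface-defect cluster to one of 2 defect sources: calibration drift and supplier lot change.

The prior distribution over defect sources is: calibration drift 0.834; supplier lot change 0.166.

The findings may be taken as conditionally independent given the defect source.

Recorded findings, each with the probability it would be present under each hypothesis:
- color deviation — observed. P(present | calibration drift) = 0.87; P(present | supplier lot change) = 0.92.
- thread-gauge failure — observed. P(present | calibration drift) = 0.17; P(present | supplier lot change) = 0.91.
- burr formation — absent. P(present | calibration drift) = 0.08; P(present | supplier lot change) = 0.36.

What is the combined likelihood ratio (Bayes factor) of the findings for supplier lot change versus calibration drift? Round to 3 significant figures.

The Bayes factor is the ratio of the joint likelihoods of the evidence pattern under the two hypotheses (using 1 − P(present | H) for each absent finding).
  supplier lot change: 0.92 × 0.91 × (1 − 0.36) = 0.53581
  calibration drift: 0.87 × 0.17 × (1 − 0.08) = 0.13607
Bayes factor = 0.53581 / 0.13607 ≈ 3.94

3.94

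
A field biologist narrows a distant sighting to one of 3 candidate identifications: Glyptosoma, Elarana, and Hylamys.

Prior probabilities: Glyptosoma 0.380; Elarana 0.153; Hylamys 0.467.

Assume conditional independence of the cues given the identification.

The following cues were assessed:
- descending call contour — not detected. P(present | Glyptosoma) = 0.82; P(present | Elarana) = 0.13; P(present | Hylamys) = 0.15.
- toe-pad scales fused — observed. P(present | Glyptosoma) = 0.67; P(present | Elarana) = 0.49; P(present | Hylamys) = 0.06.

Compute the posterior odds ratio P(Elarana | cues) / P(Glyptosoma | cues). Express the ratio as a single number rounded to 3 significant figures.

Unnormalized posterior weight (prior times the cue likelihoods) for each of the two hypotheses (using 1 − P(present | H) for each absent cue):
  Elarana: 0.153 × (1 − 0.13) × 0.49 = 0.065224
  Glyptosoma: 0.380 × (1 − 0.82) × 0.67 = 0.045828
Posterior odds = 0.065224 / 0.045828 ≈ 1.42.

1.42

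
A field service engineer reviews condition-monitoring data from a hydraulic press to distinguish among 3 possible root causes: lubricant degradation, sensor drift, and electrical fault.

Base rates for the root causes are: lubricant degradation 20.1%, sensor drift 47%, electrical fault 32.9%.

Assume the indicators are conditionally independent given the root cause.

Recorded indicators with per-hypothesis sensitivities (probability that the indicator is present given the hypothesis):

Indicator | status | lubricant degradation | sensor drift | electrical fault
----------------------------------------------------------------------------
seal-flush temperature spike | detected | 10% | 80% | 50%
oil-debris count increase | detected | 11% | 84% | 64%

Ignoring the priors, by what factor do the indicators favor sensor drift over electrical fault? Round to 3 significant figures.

2.10

Joint likelihood of the indicator pattern under each hypothesis:
  sensor drift: 0.80 × 0.84 = 0.672
  electrical fault: 0.50 × 0.64 = 0.32
Bayes factor = 0.672 / 0.32 ≈ 2.10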